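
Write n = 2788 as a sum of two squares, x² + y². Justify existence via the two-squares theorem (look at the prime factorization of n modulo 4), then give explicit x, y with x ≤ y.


Step 1: Factor n = 2788 = 2^2 · 17 · 41.
Step 2: Check the mod-4 condition on each prime factor: 2 = 2 (special); 17 ≡ 1 (mod 4), exponent 1; 41 ≡ 1 (mod 4), exponent 1.
All primes ≡ 3 (mod 4) appear to even exponent (or don't appear), so by the two-squares theorem n IS expressible as a sum of two squares.
Step 3: Build a representation. Group n = k² · m with k = 2 and m = 17 · 41 = 697 (a product of primes ≡ 1 (mod 4)); a representation of m scales to one of n via (k·x)² + (k·y)² = k²(x² + y²). Each prime p ≡ 1 (mod 4) is itself a sum of two squares; find a² by testing p − a² for a perfect square:
  17: 17 − 1² = 16 = 4² ⇒ 17 = 1² + 4².
  41: 41 − 1² = 40, 41 − 2² = 37, 41 − 3² = 32, 41 − 4² = 25 = 5² ⇒ 41 = 4² + 5².
  Combine using the Brahmagupta–Fibonacci identity (a² + b²)(c² + d²) = (ac − bd)² + (ad + bc)² = (ac + bd)² + (ad − bc)²:
  17 · 41 = 697: from (1² + 4²)(4² + 5²), take (1·4 − 4·5, 1·5 + 4·4) = (4 − 20, 5 + 16) = (-16, 21); dropping signs (only squares matter) gives (16, 21); check 16² + 21² = 256 + 441 = 697 ✓.
  Scale by k = 2: (2·16, 2·21) = (32, 42).
Step 4: Order so x ≤ y and verify: 32² + 42² = 1024 + 1764 = 2788 = n. ✓

n = 2788 = 32² + 42² (one valid representation with x ≤ y).


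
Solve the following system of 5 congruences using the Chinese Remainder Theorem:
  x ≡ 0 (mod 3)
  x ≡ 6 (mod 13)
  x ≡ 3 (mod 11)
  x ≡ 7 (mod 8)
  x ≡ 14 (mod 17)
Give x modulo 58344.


Product of moduli M = 3 · 13 · 11 · 8 · 17 = 58344.
Merge one congruence at a time:
  Start: x ≡ 0 (mod 3).
  Combine with x ≡ 6 (mod 13); new modulus lcm = 39.
    Write x = 0 + 3·t and substitute into x ≡ 6 (mod 13): 3·t ≡ 6 − 0 = 6 (mod 13).
    The inverse of 3 mod 13 is 9 (since 3·9 = 27 = 2·13 + 1), so t ≡ 9·6 = 54 ≡ 2 (mod 13).
    Then x = 0 + 3·2 = 6, valid modulo lcm(3, 13) = 39: x ≡ 6 (mod 39).
  Combine with x ≡ 3 (mod 11); new modulus lcm = 429.
    Write x = 6 + 39·t and substitute into x ≡ 3 (mod 11): 39·t ≡ 3 − 6 = -3 (mod 11).
    Reduce coefficients mod 11: 6·t ≡ 8 (mod 11).
    The inverse of 6 mod 11 is 2 (since 6·2 = 12 = 1·11 + 1), so t ≡ 2·8 = 16 ≡ 5 (mod 11).
    Then x = 6 + 39·5 = 201, valid modulo lcm(39, 11) = 429: x ≡ 201 (mod 429).
  Combine with x ≡ 7 (mod 8); new modulus lcm = 3432.
    Write x = 201 + 429·t and substitute into x ≡ 7 (mod 8): 429·t ≡ 7 − 201 = -194 (mod 8).
    Reduce coefficients mod 8: 5·t ≡ 6 (mod 8).
    The inverse of 5 mod 8 is 5 (since 5·5 = 25 = 3·8 + 1), so t ≡ 5·6 = 30 ≡ 6 (mod 8).
    Then x = 201 + 429·6 = 2775, valid modulo lcm(429, 8) = 3432: x ≡ 2775 (mod 3432).
  Combine with x ≡ 14 (mod 17); new modulus lcm = 58344.
    Write x = 2775 + 3432·t and substitute into x ≡ 14 (mod 17): 3432·t ≡ 14 − 2775 = -2761 (mod 17).
    Reduce coefficients mod 17: 15·t ≡ 10 (mod 17).
    The inverse of 15 mod 17 is 8 (since 15·8 = 120 = 7·17 + 1), so t ≡ 8·10 = 80 ≡ 12 (mod 17).
    Then x = 2775 + 3432·12 = 43959, valid modulo lcm(3432, 17) = 58344: x ≡ 43959 (mod 58344).
Verify against each original: 43959 mod 3 = 0, 43959 mod 13 = 6, 43959 mod 11 = 3, 43959 mod 8 = 7, 43959 mod 17 = 14.

x ≡ 43959 (mod 58344).


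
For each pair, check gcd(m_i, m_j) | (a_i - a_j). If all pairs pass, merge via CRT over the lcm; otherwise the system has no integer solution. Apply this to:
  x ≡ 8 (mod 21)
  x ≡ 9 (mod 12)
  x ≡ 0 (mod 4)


Moduli 21, 12, 4 are not pairwise coprime, so CRT works modulo lcm(m_i) when all pairwise compatibility conditions hold.
Pairwise compatibility: gcd(m_i, m_j) must divide a_i - a_j for every pair.
Merge one congruence at a time:
  Start: x ≡ 8 (mod 21).
  Combine with x ≡ 9 (mod 12): gcd(21, 12) = 3, and 9 - 8 = 1 is NOT divisible by 3.
    ⇒ system is inconsistent (no integer solution).

No solution (the system is inconsistent).


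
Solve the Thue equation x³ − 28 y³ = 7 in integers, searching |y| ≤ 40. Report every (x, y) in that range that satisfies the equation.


The equation is x³ - 28y³ = 7. For fixed y, x³ = 28·y³ + 7, so a solution requires the RHS to be a perfect cube.
Strategy: iterate y from -40 to 40, compute RHS = 28·y³ + 7, and check whether it is a (positive or negative) perfect cube.
Check small values of y:
  y = 0: RHS = 7 is not a perfect cube.
  y = 1: RHS = 35 is not a perfect cube.
  y = -1: RHS = -21 is not a perfect cube.
  y = 2: RHS = 231 is not a perfect cube.
  y = -2: RHS = -217 is not a perfect cube.
  y = 3: RHS = 763 is not a perfect cube.
  y = -3: RHS = -749 is not a perfect cube.
Continuing the search up to |y| = 40 finds no solutions either.
No (x, y) in the scanned range satisfies the equation.

No integer solutions with |y| ≤ 40.


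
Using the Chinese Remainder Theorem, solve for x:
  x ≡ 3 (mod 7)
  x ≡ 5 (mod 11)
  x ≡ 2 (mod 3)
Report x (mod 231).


Moduli 7, 11, 3 are pairwise coprime; by CRT there is a unique solution modulo M = 7 · 11 · 3 = 231.
Solve pairwise, accumulating the modulus:
  Start with x ≡ 3 (mod 7).
  Combine with x ≡ 5 (mod 11): since gcd(7, 11) = 1, we get a unique residue mod 77.
    Write x = 3 + 7·t and substitute into x ≡ 5 (mod 11): 7·t ≡ 5 − 3 = 2 (mod 11).
    The inverse of 7 mod 11 is 8 (since 7·8 = 56 = 5·11 + 1), so t ≡ 8·2 = 16 ≡ 5 (mod 11).
    Then x = 3 + 7·5 = 38, valid modulo lcm(7, 11) = 77: x ≡ 38 (mod 77).
  Combine with x ≡ 2 (mod 3): since gcd(77, 3) = 1, we get a unique residue mod 231.
    Write x = 38 + 77·t and substitute into x ≡ 2 (mod 3): 77·t ≡ 2 − 38 = -36 (mod 3).
    Reduce coefficients mod 3: 2·t ≡ 0 (mod 3).
    The inverse of 2 mod 3 is 2 (since 2·2 = 4 = 1·3 + 1), so t ≡ 2·0 = 0 ≡ 0 (mod 3).
    Then x = 38 + 77·0 = 38, valid modulo lcm(77, 3) = 231: x ≡ 38 (mod 231).
Verify: 38 mod 7 = 3 ✓, 38 mod 11 = 5 ✓, 38 mod 3 = 2 ✓.

x ≡ 38 (mod 231).


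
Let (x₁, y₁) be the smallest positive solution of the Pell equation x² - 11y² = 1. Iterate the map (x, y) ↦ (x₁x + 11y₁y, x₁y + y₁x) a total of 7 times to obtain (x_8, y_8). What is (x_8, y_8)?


Step 1: Find the fundamental solution (x₁, y₁) of x² - 11y² = 1.
  Expand √11 as a continued fraction. a₀ = ⌊√11⌋ = 3; iterate m_{k+1} = d_k·a_k − m_k, d_{k+1} = (11 − m_{k+1}²)/d_k, a_{k+1} = ⌊(a₀ + m_{k+1})/d_{k+1}⌋ (starting m₀ = 0, d₀ = 1), with convergents p_k = a_k·p_{k-1} + p_{k-2}, q_k = a_k·q_{k-1} + q_{k-2} (p₋₁ = 1, q₋₁ = 0):
  k = 0: a₀ = 3; p₀/q₀ = 3/1; p₀² − 11·q₀² = 9 − 11 = -2.
  k = 1: m = 3, d = 2, a = ⌊(3 + 3)/2⌋ = 3; p/q = (3·3 + 1)/(3·1 + 0) = 10/3; p² − 11·q² = 100 − 99 = 1.
  The first convergent with p² − 11·q² = 1 gives the fundamental solution (x₁, y₁) = (10, 3).
Step 2: Apply the recurrence (x_{n+1}, y_{n+1}) = (x₁x_n + 11y₁y_n, x₁y_n + y₁x_n) repeatedly.
  From (x_1, y_1) = (10, 3): x_2 = 10·10 + 11·3·3 = 199; y_2 = 10·3 + 3·10 = 60.
  From (x_2, y_2) = (199, 60): x_3 = 10·199 + 11·3·60 = 3970; y_3 = 10·60 + 3·199 = 1197.
  From (x_3, y_3) = (3970, 1197): x_4 = 10·3970 + 11·3·1197 = 79201; y_4 = 10·1197 + 3·3970 = 23880.
  From (x_4, y_4) = (79201, 23880): x_5 = 10·79201 + 11·3·23880 = 1580050; y_5 = 10·23880 + 3·79201 = 476403.
  From (x_5, y_5) = (1580050, 476403): x_6 = 10·1580050 + 11·3·476403 = 31521799; y_6 = 10·476403 + 3·1580050 = 9504180.
  From (x_6, y_6) = (31521799, 9504180): x_7 = 10·31521799 + 11·3·9504180 = 628855930; y_7 = 10·9504180 + 3·31521799 = 189607197.
  From (x_7, y_7) = (628855930, 189607197): x_8 = 10·628855930 + 11·3·189607197 = 12545596801; y_8 = 10·189607197 + 3·628855930 = 3782639760.
Step 3: Verify x_8² - 11·y_8² = 157391999093261433601 - 157391999093261433600 = 1 (should be 1). ✓

(x_1, y_1) = (10, 3); (x_8, y_8) = (12545596801, 3782639760).


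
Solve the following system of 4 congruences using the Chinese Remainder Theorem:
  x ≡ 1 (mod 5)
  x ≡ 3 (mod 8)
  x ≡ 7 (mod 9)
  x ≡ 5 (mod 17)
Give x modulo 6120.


Product of moduli M = 5 · 8 · 9 · 17 = 6120.
Merge one congruence at a time:
  Start: x ≡ 1 (mod 5).
  Combine with x ≡ 3 (mod 8); new modulus lcm = 40.
    Write x = 1 + 5·t and substitute into x ≡ 3 (mod 8): 5·t ≡ 3 − 1 = 2 (mod 8).
    The inverse of 5 mod 8 is 5 (since 5·5 = 25 = 3·8 + 1), so t ≡ 5·2 = 10 ≡ 2 (mod 8).
    Then x = 1 + 5·2 = 11, valid modulo lcm(5, 8) = 40: x ≡ 11 (mod 40).
  Combine with x ≡ 7 (mod 9); new modulus lcm = 360.
    Write x = 11 + 40·t and substitute into x ≡ 7 (mod 9): 40·t ≡ 7 − 11 = -4 (mod 9).
    Reduce coefficients mod 9: 4·t ≡ 5 (mod 9).
    The inverse of 4 mod 9 is 7 (since 4·7 = 28 = 3·9 + 1), so t ≡ 7·5 = 35 ≡ 8 (mod 9).
    Then x = 11 + 40·8 = 331, valid modulo lcm(40, 9) = 360: x ≡ 331 (mod 360).
  Combine with x ≡ 5 (mod 17); new modulus lcm = 6120.
    Write x = 331 + 360·t and substitute into x ≡ 5 (mod 17): 360·t ≡ 5 − 331 = -326 (mod 17).
    Reduce coefficients mod 17: 3·t ≡ 14 (mod 17).
    The inverse of 3 mod 17 is 6 (since 3·6 = 18 = 1·17 + 1), so t ≡ 6·14 = 84 ≡ 16 (mod 17).
    Then x = 331 + 360·16 = 6091, valid modulo lcm(360, 17) = 6120: x ≡ 6091 (mod 6120).
Verify against each original: 6091 mod 5 = 1, 6091 mod 8 = 3, 6091 mod 9 = 7, 6091 mod 17 = 5.

x ≡ 6091 (mod 6120).


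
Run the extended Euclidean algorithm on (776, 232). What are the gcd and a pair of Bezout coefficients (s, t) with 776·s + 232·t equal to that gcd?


Euclidean algorithm on (776, 232) — divide until remainder is 0:
  776 = 3 · 232 + 80
  232 = 2 · 80 + 72
  80 = 1 · 72 + 8
  72 = 9 · 8 + 0
gcd(776, 232) = 8.
Track Bezout coefficients alongside the remainders: start with r₀ = 776 = a·1 + b·0 (s = 1, t = 0) and r₁ = 232 = a·0 + b·1 (s = 0, t = 1); each new remainder r_{k+1} = r_{k-1} − q_k·r_k inherits s_{k+1} = s_{k-1} − q_k·s_k, t_{k+1} = t_{k-1} − q_k·t_k, so r_k = a·s_k + b·t_k at every step:
  q = 3: r = 80, s = 1 − 3·0 = 1, t = 0 − 3·1 = -3  (check: 776·1 + 232·(-3) = 80)
  q = 2: r = 72, s = 0 − 2·1 = -2, t = 1 − 2·(-3) = 7  (check: 776·(-2) + 232·7 = 72)
  q = 1: r = 8, s = 1 − 1·(-2) = 3, t = -3 − 1·7 = -10  (check: 776·3 + 232·(-10) = 8)
The row with r = 8 (the gcd) gives the Bezout coefficients s = 3, t = -10.
Result: 776 · (3) + 232 · (-10) = 8.

gcd(776, 232) = 8; s = 3, t = -10 (check: 776·3 + 232·(-10) = 8).


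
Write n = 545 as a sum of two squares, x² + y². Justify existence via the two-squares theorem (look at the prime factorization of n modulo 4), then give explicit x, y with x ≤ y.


Step 1: Factor n = 545 = 5 · 109.
Step 2: Check the mod-4 condition on each prime factor: 5 ≡ 1 (mod 4), exponent 1; 109 ≡ 1 (mod 4), exponent 1.
All primes ≡ 3 (mod 4) appear to even exponent (or don't appear), so by the two-squares theorem n IS expressible as a sum of two squares.
Step 3: Build a representation. Here n = 5 · 109 is a product of primes ≡ 1 (mod 4). Each prime p ≡ 1 (mod 4) is itself a sum of two squares; find a² by testing p − a² for a perfect square:
  5: 5 − 1² = 4 = 2² ⇒ 5 = 1² + 2².
  109: 109 − 1² = 108, 109 − 2² = 105, 109 − 3² = 100 = 10² ⇒ 109 = 3² + 10².
  Combine using the Brahmagupta–Fibonacci identity (a² + b²)(c² + d²) = (ac − bd)² + (ad + bc)² = (ac + bd)² + (ad − bc)²:
  5 · 109 = 545: from (1² + 2²)(3² + 10²), take (1·3 − 2·10, 1·10 + 2·3) = (3 − 20, 10 + 6) = (-17, 16); dropping signs (only squares matter) gives (17, 16); check 17² + 16² = 289 + 256 = 545 ✓.
Step 4: Order so x ≤ y and verify: 16² + 17² = 256 + 289 = 545 = n. ✓

n = 545 = 16² + 17² (one valid representation with x ≤ y).


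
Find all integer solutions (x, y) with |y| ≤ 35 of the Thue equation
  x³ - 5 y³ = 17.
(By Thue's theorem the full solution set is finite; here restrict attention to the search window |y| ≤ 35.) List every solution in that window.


The equation is x³ - 5y³ = 17. For fixed y, x³ = 5·y³ + 17, so a solution requires the RHS to be a perfect cube.
Strategy: iterate y from -35 to 35, compute RHS = 5·y³ + 17, and check whether it is a (positive or negative) perfect cube.
Check small values of y:
  y = 0: RHS = 17 is not a perfect cube.
  y = 1: RHS = 22 is not a perfect cube.
  y = -1: RHS = 12 is not a perfect cube.
  y = 2: RHS = 57 is not a perfect cube.
  y = -2: RHS = -23 is not a perfect cube.
  y = 3: RHS = 152 is not a perfect cube.
  y = -3: RHS = -118 is not a perfect cube.
Continuing the search up to |y| = 35 finds no solutions either.
No (x, y) in the scanned range satisfies the equation.

No integer solutions with |y| ≤ 35.


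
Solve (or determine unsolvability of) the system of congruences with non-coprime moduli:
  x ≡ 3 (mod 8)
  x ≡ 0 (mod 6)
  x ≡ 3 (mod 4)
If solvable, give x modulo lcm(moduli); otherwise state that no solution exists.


Moduli 8, 6, 4 are not pairwise coprime, so CRT works modulo lcm(m_i) when all pairwise compatibility conditions hold.
Pairwise compatibility: gcd(m_i, m_j) must divide a_i - a_j for every pair.
Merge one congruence at a time:
  Start: x ≡ 3 (mod 8).
  Combine with x ≡ 0 (mod 6): gcd(8, 6) = 2, and 0 - 3 = -3 is NOT divisible by 2.
    ⇒ system is inconsistent (no integer solution).

No solution (the system is inconsistent).


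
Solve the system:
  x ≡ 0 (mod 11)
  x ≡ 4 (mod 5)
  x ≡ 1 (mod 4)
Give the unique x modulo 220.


Moduli 11, 5, 4 are pairwise coprime; by CRT there is a unique solution modulo M = 11 · 5 · 4 = 220.
Solve pairwise, accumulating the modulus:
  Start with x ≡ 0 (mod 11).
  Combine with x ≡ 4 (mod 5): since gcd(11, 5) = 1, we get a unique residue mod 55.
    Write x = 0 + 11·t and substitute into x ≡ 4 (mod 5): 11·t ≡ 4 − 0 = 4 (mod 5).
    Reduce coefficients mod 5: 1·t ≡ 4 (mod 5).
    So t ≡ 4 (mod 5).
    Then x = 0 + 11·4 = 44, valid modulo lcm(11, 5) = 55: x ≡ 44 (mod 55).
  Combine with x ≡ 1 (mod 4): since gcd(55, 4) = 1, we get a unique residue mod 220.
    Write x = 44 + 55·t and substitute into x ≡ 1 (mod 4): 55·t ≡ 1 − 44 = -43 (mod 4).
    Reduce coefficients mod 4: 3·t ≡ 1 (mod 4).
    The inverse of 3 mod 4 is 3 (since 3·3 = 9 = 2·4 + 1), so t ≡ 3·1 = 3 ≡ 3 (mod 4).
    Then x = 44 + 55·3 = 209, valid modulo lcm(55, 4) = 220: x ≡ 209 (mod 220).
Verify: 209 mod 11 = 0 ✓, 209 mod 5 = 4 ✓, 209 mod 4 = 1 ✓.

x ≡ 209 (mod 220).


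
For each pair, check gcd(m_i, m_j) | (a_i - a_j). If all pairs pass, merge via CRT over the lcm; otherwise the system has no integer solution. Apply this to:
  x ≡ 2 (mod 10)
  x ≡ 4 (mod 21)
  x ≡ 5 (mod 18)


Moduli 10, 21, 18 are not pairwise coprime, so CRT works modulo lcm(m_i) when all pairwise compatibility conditions hold.
Pairwise compatibility: gcd(m_i, m_j) must divide a_i - a_j for every pair.
Merge one congruence at a time:
  Start: x ≡ 2 (mod 10).
  Combine with x ≡ 4 (mod 21): gcd(10, 21) = 1; 4 - 2 = 2, which IS divisible by 1, so compatible.
    Write x = 2 + 10·t and substitute into x ≡ 4 (mod 21): 10·t ≡ 4 − 2 = 2 (mod 21).
    The inverse of 10 mod 21 is 19 (since 10·19 = 190 = 9·21 + 1), so t ≡ 19·2 = 38 ≡ 17 (mod 21).
    Then x = 2 + 10·17 = 172, valid modulo lcm(10, 21) = 210: x ≡ 172 (mod 210).
  Combine with x ≡ 5 (mod 18): gcd(210, 18) = 6, and 5 - 172 = -167 is NOT divisible by 6.
    ⇒ system is inconsistent (no integer solution).

No solution (the system is inconsistent).


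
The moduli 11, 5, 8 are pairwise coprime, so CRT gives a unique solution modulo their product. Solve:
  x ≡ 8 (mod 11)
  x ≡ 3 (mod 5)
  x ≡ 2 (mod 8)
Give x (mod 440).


Moduli 11, 5, 8 are pairwise coprime; by CRT there is a unique solution modulo M = 11 · 5 · 8 = 440.
Solve pairwise, accumulating the modulus:
  Start with x ≡ 8 (mod 11).
  Combine with x ≡ 3 (mod 5): since gcd(11, 5) = 1, we get a unique residue mod 55.
    Write x = 8 + 11·t and substitute into x ≡ 3 (mod 5): 11·t ≡ 3 − 8 = -5 (mod 5).
    Reduce coefficients mod 5: 1·t ≡ 0 (mod 5).
    So t ≡ 0 (mod 5).
    Then x = 8 + 11·0 = 8, valid modulo lcm(11, 5) = 55: x ≡ 8 (mod 55).
  Combine with x ≡ 2 (mod 8): since gcd(55, 8) = 1, we get a unique residue mod 440.
    Write x = 8 + 55·t and substitute into x ≡ 2 (mod 8): 55·t ≡ 2 − 8 = -6 (mod 8).
    Reduce coefficients mod 8: 7·t ≡ 2 (mod 8).
    The inverse of 7 mod 8 is 7 (since 7·7 = 49 = 6·8 + 1), so t ≡ 7·2 = 14 ≡ 6 (mod 8).
    Then x = 8 + 55·6 = 338, valid modulo lcm(55, 8) = 440: x ≡ 338 (mod 440).
Verify: 338 mod 11 = 8 ✓, 338 mod 5 = 3 ✓, 338 mod 8 = 2 ✓.

x ≡ 338 (mod 440).


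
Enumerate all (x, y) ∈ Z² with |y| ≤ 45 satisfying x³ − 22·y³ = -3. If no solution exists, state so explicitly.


The equation is x³ - 22y³ = -3. For fixed y, x³ = 22·y³ − 3, so a solution requires the RHS to be a perfect cube.
Strategy: iterate y from -45 to 45, compute RHS = 22·y³ − 3, and check whether it is a (positive or negative) perfect cube.
Check small values of y:
  y = 0: RHS = -3 is not a perfect cube.
  y = 1: RHS = 19 is not a perfect cube.
  y = -1: RHS = -25 is not a perfect cube.
  y = 2: RHS = 173 is not a perfect cube.
  y = -2: RHS = -179 is not a perfect cube.
  y = 3: RHS = 591 is not a perfect cube.
  y = -3: RHS = -597 is not a perfect cube.
Continuing the search up to |y| = 45 finds no solutions either.
No (x, y) in the scanned range satisfies the equation.

No integer solutions with |y| ≤ 45.


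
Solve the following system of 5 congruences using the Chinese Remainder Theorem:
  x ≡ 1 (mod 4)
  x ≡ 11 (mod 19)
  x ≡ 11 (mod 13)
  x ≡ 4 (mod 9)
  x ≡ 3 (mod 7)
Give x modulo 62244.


Product of moduli M = 4 · 19 · 13 · 9 · 7 = 62244.
Merge one congruence at a time:
  Start: x ≡ 1 (mod 4).
  Combine with x ≡ 11 (mod 19); new modulus lcm = 76.
    Write x = 1 + 4·t and substitute into x ≡ 11 (mod 19): 4·t ≡ 11 − 1 = 10 (mod 19).
    The inverse of 4 mod 19 is 5 (since 4·5 = 20 = 1·19 + 1), so t ≡ 5·10 = 50 ≡ 12 (mod 19).
    Then x = 1 + 4·12 = 49, valid modulo lcm(4, 19) = 76: x ≡ 49 (mod 76).
  Combine with x ≡ 11 (mod 13); new modulus lcm = 988.
    Write x = 49 + 76·t and substitute into x ≡ 11 (mod 13): 76·t ≡ 11 − 49 = -38 (mod 13).
    Reduce coefficients mod 13: 11·t ≡ 1 (mod 13).
    The inverse of 11 mod 13 is 6 (since 11·6 = 66 = 5·13 + 1), so t ≡ 6·1 = 6 ≡ 6 (mod 13).
    Then x = 49 + 76·6 = 505, valid modulo lcm(76, 13) = 988: x ≡ 505 (mod 988).
  Combine with x ≡ 4 (mod 9); new modulus lcm = 8892.
    Write x = 505 + 988·t and substitute into x ≡ 4 (mod 9): 988·t ≡ 4 − 505 = -501 (mod 9).
    Reduce coefficients mod 9: 7·t ≡ 3 (mod 9).
    The inverse of 7 mod 9 is 4 (since 7·4 = 28 = 3·9 + 1), so t ≡ 4·3 = 12 ≡ 3 (mod 9).
    Then x = 505 + 988·3 = 3469, valid modulo lcm(988, 9) = 8892: x ≡ 3469 (mod 8892).
  Combine with x ≡ 3 (mod 7); new modulus lcm = 62244.
    Write x = 3469 + 8892·t and substitute into x ≡ 3 (mod 7): 8892·t ≡ 3 − 3469 = -3466 (mod 7).
    Reduce coefficients mod 7: 2·t ≡ 6 (mod 7).
    The inverse of 2 mod 7 is 4 (since 2·4 = 8 = 1·7 + 1), so t ≡ 4·6 = 24 ≡ 3 (mod 7).
    Then x = 3469 + 8892·3 = 30145, valid modulo lcm(8892, 7) = 62244: x ≡ 30145 (mod 62244).
Verify against each original: 30145 mod 4 = 1, 30145 mod 19 = 11, 30145 mod 13 = 11, 30145 mod 9 = 4, 30145 mod 7 = 3.

x ≡ 30145 (mod 62244).


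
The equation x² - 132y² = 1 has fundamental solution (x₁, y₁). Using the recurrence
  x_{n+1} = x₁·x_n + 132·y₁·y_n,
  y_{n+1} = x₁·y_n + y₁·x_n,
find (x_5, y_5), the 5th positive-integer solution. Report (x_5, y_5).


Step 1: Find the fundamental solution (x₁, y₁) of x² - 132y² = 1.
  Expand √132 as a continued fraction. a₀ = ⌊√132⌋ = 11; iterate m_{k+1} = d_k·a_k − m_k, d_{k+1} = (132 − m_{k+1}²)/d_k, a_{k+1} = ⌊(a₀ + m_{k+1})/d_{k+1}⌋ (starting m₀ = 0, d₀ = 1), with convergents p_k = a_k·p_{k-1} + p_{k-2}, q_k = a_k·q_{k-1} + q_{k-2} (p₋₁ = 1, q₋₁ = 0):
  k = 0: a₀ = 11; p₀/q₀ = 11/1; p₀² − 132·q₀² = 121 − 132 = -11.
  k = 1: m = 11, d = 11, a = ⌊(11 + 11)/11⌋ = 2; p/q = (2·11 + 1)/(2·1 + 0) = 23/2; p² − 132·q² = 529 − 528 = 1.
  The first convergent with p² − 132·q² = 1 gives the fundamental solution (x₁, y₁) = (23, 2).
Step 2: Apply the recurrence (x_{n+1}, y_{n+1}) = (x₁x_n + 132y₁y_n, x₁y_n + y₁x_n) repeatedly.
  From (x_1, y_1) = (23, 2): x_2 = 23·23 + 132·2·2 = 1057; y_2 = 23·2 + 2·23 = 92.
  From (x_2, y_2) = (1057, 92): x_3 = 23·1057 + 132·2·92 = 48599; y_3 = 23·92 + 2·1057 = 4230.
  From (x_3, y_3) = (48599, 4230): x_4 = 23·48599 + 132·2·4230 = 2234497; y_4 = 23·4230 + 2·48599 = 194488.
  From (x_4, y_4) = (2234497, 194488): x_5 = 23·2234497 + 132·2·194488 = 102738263; y_5 = 23·194488 + 2·2234497 = 8942218.
Step 3: Verify x_5² - 132·y_5² = 10555150684257169 - 10555150684257168 = 1 (should be 1). ✓

(x_1, y_1) = (23, 2); (x_5, y_5) = (102738263, 8942218).


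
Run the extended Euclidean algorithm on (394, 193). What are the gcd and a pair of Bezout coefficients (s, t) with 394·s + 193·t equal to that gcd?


Euclidean algorithm on (394, 193) — divide until remainder is 0:
  394 = 2 · 193 + 8
  193 = 24 · 8 + 1
  8 = 8 · 1 + 0
gcd(394, 193) = 1.
Track Bezout coefficients alongside the remainders: start with r₀ = 394 = a·1 + b·0 (s = 1, t = 0) and r₁ = 193 = a·0 + b·1 (s = 0, t = 1); each new remainder r_{k+1} = r_{k-1} − q_k·r_k inherits s_{k+1} = s_{k-1} − q_k·s_k, t_{k+1} = t_{k-1} − q_k·t_k, so r_k = a·s_k + b·t_k at every step:
  q = 2: r = 8, s = 1 − 2·0 = 1, t = 0 − 2·1 = -2  (check: 394·1 + 193·(-2) = 8)
  q = 24: r = 1, s = 0 − 24·1 = -24, t = 1 − 24·(-2) = 49  (check: 394·(-24) + 193·49 = 1)
The row with r = 1 (the gcd) gives the Bezout coefficients s = -24, t = 49.
Result: 394 · (-24) + 193 · (49) = 1.

gcd(394, 193) = 1; s = -24, t = 49 (check: 394·(-24) + 193·49 = 1).


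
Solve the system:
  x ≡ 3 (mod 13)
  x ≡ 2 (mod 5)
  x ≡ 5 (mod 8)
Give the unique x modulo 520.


Moduli 13, 5, 8 are pairwise coprime; by CRT there is a unique solution modulo M = 13 · 5 · 8 = 520.
Solve pairwise, accumulating the modulus:
  Start with x ≡ 3 (mod 13).
  Combine with x ≡ 2 (mod 5): since gcd(13, 5) = 1, we get a unique residue mod 65.
    Write x = 3 + 13·t and substitute into x ≡ 2 (mod 5): 13·t ≡ 2 − 3 = -1 (mod 5).
    Reduce coefficients mod 5: 3·t ≡ 4 (mod 5).
    The inverse of 3 mod 5 is 2 (since 3·2 = 6 = 1·5 + 1), so t ≡ 2·4 = 8 ≡ 3 (mod 5).
    Then x = 3 + 13·3 = 42, valid modulo lcm(13, 5) = 65: x ≡ 42 (mod 65).
  Combine with x ≡ 5 (mod 8): since gcd(65, 8) = 1, we get a unique residue mod 520.
    Write x = 42 + 65·t and substitute into x ≡ 5 (mod 8): 65·t ≡ 5 − 42 = -37 (mod 8).
    Reduce coefficients mod 8: 1·t ≡ 3 (mod 8).
    So t ≡ 3 (mod 8).
    Then x = 42 + 65·3 = 237, valid modulo lcm(65, 8) = 520: x ≡ 237 (mod 520).
Verify: 237 mod 13 = 3 ✓, 237 mod 5 = 2 ✓, 237 mod 8 = 5 ✓.

x ≡ 237 (mod 520).


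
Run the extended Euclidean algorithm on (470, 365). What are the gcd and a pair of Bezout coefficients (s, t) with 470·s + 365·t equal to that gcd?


Euclidean algorithm on (470, 365) — divide until remainder is 0:
  470 = 1 · 365 + 105
  365 = 3 · 105 + 50
  105 = 2 · 50 + 5
  50 = 10 · 5 + 0
gcd(470, 365) = 5.
Track Bezout coefficients alongside the remainders: start with r₀ = 470 = a·1 + b·0 (s = 1, t = 0) and r₁ = 365 = a·0 + b·1 (s = 0, t = 1); each new remainder r_{k+1} = r_{k-1} − q_k·r_k inherits s_{k+1} = s_{k-1} − q_k·s_k, t_{k+1} = t_{k-1} − q_k·t_k, so r_k = a·s_k + b·t_k at every step:
  q = 1: r = 105, s = 1 − 1·0 = 1, t = 0 − 1·1 = -1  (check: 470·1 + 365·(-1) = 105)
  q = 3: r = 50, s = 0 − 3·1 = -3, t = 1 − 3·(-1) = 4  (check: 470·(-3) + 365·4 = 50)
  q = 2: r = 5, s = 1 − 2·(-3) = 7, t = -1 − 2·4 = -9  (check: 470·7 + 365·(-9) = 5)
The row with r = 5 (the gcd) gives the Bezout coefficients s = 7, t = -9.
Result: 470 · (7) + 365 · (-9) = 5.

gcd(470, 365) = 5; s = 7, t = -9 (check: 470·7 + 365·(-9) = 5).


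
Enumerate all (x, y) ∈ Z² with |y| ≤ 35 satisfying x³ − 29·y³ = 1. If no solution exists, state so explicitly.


The equation is x³ - 29y³ = 1. For fixed y, x³ = 29·y³ + 1, so a solution requires the RHS to be a perfect cube.
Strategy: iterate y from -35 to 35, compute RHS = 29·y³ + 1, and check whether it is a (positive or negative) perfect cube.
Check small values of y:
  y = 0: RHS = 1 = (1)³ ⇒ x = 1 works.
  y = 1: RHS = 30 is not a perfect cube.
  y = -1: RHS = -28 is not a perfect cube.
  y = 2: RHS = 233 is not a perfect cube.
  y = -2: RHS = -231 is not a perfect cube.
  y = 3: RHS = 784 is not a perfect cube.
  y = -3: RHS = -782 is not a perfect cube.
Continuing the search up to |y| = 35 finds no further solutions beyond those listed.
Collected solutions: (1, 0).

Solutions (with |y| ≤ 35): (1, 0).


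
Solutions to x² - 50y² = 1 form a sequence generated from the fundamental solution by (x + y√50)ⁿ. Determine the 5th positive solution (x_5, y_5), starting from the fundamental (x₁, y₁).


Step 1: Find the fundamental solution (x₁, y₁) of x² - 50y² = 1.
  Expand √50 as a continued fraction. a₀ = ⌊√50⌋ = 7; iterate m_{k+1} = d_k·a_k − m_k, d_{k+1} = (50 − m_{k+1}²)/d_k, a_{k+1} = ⌊(a₀ + m_{k+1})/d_{k+1}⌋ (starting m₀ = 0, d₀ = 1), with convergents p_k = a_k·p_{k-1} + p_{k-2}, q_k = a_k·q_{k-1} + q_{k-2} (p₋₁ = 1, q₋₁ = 0):
  k = 0: a₀ = 7; p₀/q₀ = 7/1; p₀² − 50·q₀² = 49 − 50 = -1.
  k = 1: m = 7, d = 1, a = ⌊(7 + 7)/1⌋ = 14; p/q = (14·7 + 1)/(14·1 + 0) = 99/14; p² − 50·q² = 9801 − 9800 = 1.
  The first convergent with p² − 50·q² = 1 gives the fundamental solution (x₁, y₁) = (99, 14).
Step 2: Apply the recurrence (x_{n+1}, y_{n+1}) = (x₁x_n + 50y₁y_n, x₁y_n + y₁x_n) repeatedly.
  From (x_1, y_1) = (99, 14): x_2 = 99·99 + 50·14·14 = 19601; y_2 = 99·14 + 14·99 = 2772.
  From (x_2, y_2) = (19601, 2772): x_3 = 99·19601 + 50·14·2772 = 3880899; y_3 = 99·2772 + 14·19601 = 548842.
  From (x_3, y_3) = (3880899, 548842): x_4 = 99·3880899 + 50·14·548842 = 768398401; y_4 = 99·548842 + 14·3880899 = 108667944.
  From (x_4, y_4) = (768398401, 108667944): x_5 = 99·768398401 + 50·14·108667944 = 152139002499; y_5 = 99·108667944 + 14·768398401 = 21515704070.
Step 3: Verify x_5² - 50·y_5² = 23146276081390728245001 - 23146276081390728245000 = 1 (should be 1). ✓

(x_1, y_1) = (99, 14); (x_5, y_5) = (152139002499, 21515704070).


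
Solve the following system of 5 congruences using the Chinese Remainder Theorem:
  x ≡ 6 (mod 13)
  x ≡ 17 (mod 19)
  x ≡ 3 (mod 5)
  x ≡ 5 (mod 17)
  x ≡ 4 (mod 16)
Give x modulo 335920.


Product of moduli M = 13 · 19 · 5 · 17 · 16 = 335920.
Merge one congruence at a time:
  Start: x ≡ 6 (mod 13).
  Combine with x ≡ 17 (mod 19); new modulus lcm = 247.
    Write x = 6 + 13·t and substitute into x ≡ 17 (mod 19): 13·t ≡ 17 − 6 = 11 (mod 19).
    The inverse of 13 mod 19 is 3 (since 13·3 = 39 = 2·19 + 1), so t ≡ 3·11 = 33 ≡ 14 (mod 19).
    Then x = 6 + 13·14 = 188, valid modulo lcm(13, 19) = 247: x ≡ 188 (mod 247).
  Combine with x ≡ 3 (mod 5); new modulus lcm = 1235.
    Write x = 188 + 247·t and substitute into x ≡ 3 (mod 5): 247·t ≡ 3 − 188 = -185 (mod 5).
    Reduce coefficients mod 5: 2·t ≡ 0 (mod 5).
    The inverse of 2 mod 5 is 3 (since 2·3 = 6 = 1·5 + 1), so t ≡ 3·0 = 0 ≡ 0 (mod 5).
    Then x = 188 + 247·0 = 188, valid modulo lcm(247, 5) = 1235: x ≡ 188 (mod 1235).
  Combine with x ≡ 5 (mod 17); new modulus lcm = 20995.
    Write x = 188 + 1235·t and substitute into x ≡ 5 (mod 17): 1235·t ≡ 5 − 188 = -183 (mod 17).
    Reduce coefficients mod 17: 11·t ≡ 4 (mod 17).
    The inverse of 11 mod 17 is 14 (since 11·14 = 154 = 9·17 + 1), so t ≡ 14·4 = 56 ≡ 5 (mod 17).
    Then x = 188 + 1235·5 = 6363, valid modulo lcm(1235, 17) = 20995: x ≡ 6363 (mod 20995).
  Combine with x ≡ 4 (mod 16); new modulus lcm = 335920.
    Write x = 6363 + 20995·t and substitute into x ≡ 4 (mod 16): 20995·t ≡ 4 − 6363 = -6359 (mod 16).
    Reduce coefficients mod 16: 3·t ≡ 9 (mod 16).
    The inverse of 3 mod 16 is 11 (since 3·11 = 33 = 2·16 + 1), so t ≡ 11·9 = 99 ≡ 3 (mod 16).
    Then x = 6363 + 20995·3 = 69348, valid modulo lcm(20995, 16) = 335920: x ≡ 69348 (mod 335920).
Verify against each original: 69348 mod 13 = 6, 69348 mod 19 = 17, 69348 mod 5 = 3, 69348 mod 17 = 5, 69348 mod 16 = 4.

x ≡ 69348 (mod 335920).


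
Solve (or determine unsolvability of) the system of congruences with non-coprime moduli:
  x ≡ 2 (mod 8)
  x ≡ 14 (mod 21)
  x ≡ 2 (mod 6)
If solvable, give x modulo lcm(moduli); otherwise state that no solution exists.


Moduli 8, 21, 6 are not pairwise coprime, so CRT works modulo lcm(m_i) when all pairwise compatibility conditions hold.
Pairwise compatibility: gcd(m_i, m_j) must divide a_i - a_j for every pair.
Merge one congruence at a time:
  Start: x ≡ 2 (mod 8).
  Combine with x ≡ 14 (mod 21): gcd(8, 21) = 1; 14 - 2 = 12, which IS divisible by 1, so compatible.
    Write x = 2 + 8·t and substitute into x ≡ 14 (mod 21): 8·t ≡ 14 − 2 = 12 (mod 21).
    The inverse of 8 mod 21 is 8 (since 8·8 = 64 = 3·21 + 1), so t ≡ 8·12 = 96 ≡ 12 (mod 21).
    Then x = 2 + 8·12 = 98, valid modulo lcm(8, 21) = 168: x ≡ 98 (mod 168).
  Combine with x ≡ 2 (mod 6): gcd(168, 6) = 6; 2 - 98 = -96, which IS divisible by 6, so compatible.
    Write x = 98 + 168·t and substitute into x ≡ 2 (mod 6): 168·t ≡ 2 − 98 = -96 (mod 6).
    Divide the congruence (and modulus) by g = 6: 28·t ≡ -16 (mod 1).
    Modulo 1 every t works; take t = 0.
    Then x = 98 + 168·0 = 98, valid modulo lcm(168, 6) = 168: x ≡ 98 (mod 168).
Verify: 98 mod 8 = 2, 98 mod 21 = 14, 98 mod 6 = 2.

x ≡ 98 (mod 168).


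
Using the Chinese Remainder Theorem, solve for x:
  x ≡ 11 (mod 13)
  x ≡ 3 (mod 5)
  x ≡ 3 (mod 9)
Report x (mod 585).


Moduli 13, 5, 9 are pairwise coprime; by CRT there is a unique solution modulo M = 13 · 5 · 9 = 585.
Solve pairwise, accumulating the modulus:
  Start with x ≡ 11 (mod 13).
  Combine with x ≡ 3 (mod 5): since gcd(13, 5) = 1, we get a unique residue mod 65.
    Write x = 11 + 13·t and substitute into x ≡ 3 (mod 5): 13·t ≡ 3 − 11 = -8 (mod 5).
    Reduce coefficients mod 5: 3·t ≡ 2 (mod 5).
    The inverse of 3 mod 5 is 2 (since 3·2 = 6 = 1·5 + 1), so t ≡ 2·2 = 4 ≡ 4 (mod 5).
    Then x = 11 + 13·4 = 63, valid modulo lcm(13, 5) = 65: x ≡ 63 (mod 65).
  Combine with x ≡ 3 (mod 9): since gcd(65, 9) = 1, we get a unique residue mod 585.
    Write x = 63 + 65·t and substitute into x ≡ 3 (mod 9): 65·t ≡ 3 − 63 = -60 (mod 9).
    Reduce coefficients mod 9: 2·t ≡ 3 (mod 9).
    The inverse of 2 mod 9 is 5 (since 2·5 = 10 = 1·9 + 1), so t ≡ 5·3 = 15 ≡ 6 (mod 9).
    Then x = 63 + 65·6 = 453, valid modulo lcm(65, 9) = 585: x ≡ 453 (mod 585).
Verify: 453 mod 13 = 11 ✓, 453 mod 5 = 3 ✓, 453 mod 9 = 3 ✓.

x ≡ 453 (mod 585).


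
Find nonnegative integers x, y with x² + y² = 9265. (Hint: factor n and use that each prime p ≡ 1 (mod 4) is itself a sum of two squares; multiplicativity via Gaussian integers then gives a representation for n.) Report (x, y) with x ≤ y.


Step 1: Factor n = 9265 = 5 · 17 · 109.
Step 2: Check the mod-4 condition on each prime factor: 5 ≡ 1 (mod 4), exponent 1; 17 ≡ 1 (mod 4), exponent 1; 109 ≡ 1 (mod 4), exponent 1.
All primes ≡ 3 (mod 4) appear to even exponent (or don't appear), so by the two-squares theorem n IS expressible as a sum of two squares.
Step 3: Build a representation. Here n = 5 · 17 · 109 is a product of primes ≡ 1 (mod 4). Each prime p ≡ 1 (mod 4) is itself a sum of two squares; find a² by testing p − a² for a perfect square:
  5: 5 − 1² = 4 = 2² ⇒ 5 = 1² + 2².
  17: 17 − 1² = 16 = 4² ⇒ 17 = 1² + 4².
  109: 109 − 1² = 108, 109 − 2² = 105, 109 − 3² = 100 = 10² ⇒ 109 = 3² + 10².
  Combine using the Brahmagupta–Fibonacci identity (a² + b²)(c² + d²) = (ac − bd)² + (ad + bc)² = (ac + bd)² + (ad − bc)²:
  5 · 17 = 85: from (1² + 2²)(1² + 4²), take (1·1 − 2·4, 1·4 + 2·1) = (1 − 8, 4 + 2) = (-7, 6); dropping signs (only squares matter) gives (7, 6); check 7² + 6² = 49 + 36 = 85 ✓.
  85 · 109 = 9265: from (7² + 6²)(3² + 10²), take (7·3 − 6·10, 7·10 + 6·3) = (21 − 60, 70 + 18) = (-39, 88); dropping signs (only squares matter) gives (39, 88); check 39² + 88² = 1521 + 7744 = 9265 ✓.
Step 4: Order so x ≤ y and verify: 39² + 88² = 1521 + 7744 = 9265 = n. ✓

n = 9265 = 39² + 88² (one valid representation with x ≤ y).


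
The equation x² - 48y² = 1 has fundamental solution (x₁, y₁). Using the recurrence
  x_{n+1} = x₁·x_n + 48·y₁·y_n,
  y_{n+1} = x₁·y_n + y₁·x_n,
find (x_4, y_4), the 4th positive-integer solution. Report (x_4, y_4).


Step 1: Find the fundamental solution (x₁, y₁) of x² - 48y² = 1.
  Expand √48 as a continued fraction. a₀ = ⌊√48⌋ = 6; iterate m_{k+1} = d_k·a_k − m_k, d_{k+1} = (48 − m_{k+1}²)/d_k, a_{k+1} = ⌊(a₀ + m_{k+1})/d_{k+1}⌋ (starting m₀ = 0, d₀ = 1), with convergents p_k = a_k·p_{k-1} + p_{k-2}, q_k = a_k·q_{k-1} + q_{k-2} (p₋₁ = 1, q₋₁ = 0):
  k = 0: a₀ = 6; p₀/q₀ = 6/1; p₀² − 48·q₀² = 36 − 48 = -12.
  k = 1: m = 6, d = 12, a = ⌊(6 + 6)/12⌋ = 1; p/q = (1·6 + 1)/(1·1 + 0) = 7/1; p² − 48·q² = 49 − 48 = 1.
  The first convergent with p² − 48·q² = 1 gives the fundamental solution (x₁, y₁) = (7, 1).
Step 2: Apply the recurrence (x_{n+1}, y_{n+1}) = (x₁x_n + 48y₁y_n, x₁y_n + y₁x_n) repeatedly.
  From (x_1, y_1) = (7, 1): x_2 = 7·7 + 48·1·1 = 97; y_2 = 7·1 + 1·7 = 14.
  From (x_2, y_2) = (97, 14): x_3 = 7·97 + 48·1·14 = 1351; y_3 = 7·14 + 1·97 = 195.
  From (x_3, y_3) = (1351, 195): x_4 = 7·1351 + 48·1·195 = 18817; y_4 = 7·195 + 1·1351 = 2716.
Step 3: Verify x_4² - 48·y_4² = 354079489 - 354079488 = 1 (should be 1). ✓

(x_1, y_1) = (7, 1); (x_4, y_4) = (18817, 2716).


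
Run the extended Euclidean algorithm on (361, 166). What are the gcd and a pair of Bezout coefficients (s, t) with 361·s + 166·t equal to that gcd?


Euclidean algorithm on (361, 166) — divide until remainder is 0:
  361 = 2 · 166 + 29
  166 = 5 · 29 + 21
  29 = 1 · 21 + 8
  21 = 2 · 8 + 5
  8 = 1 · 5 + 3
  5 = 1 · 3 + 2
  3 = 1 · 2 + 1
  2 = 2 · 1 + 0
gcd(361, 166) = 1.
Track Bezout coefficients alongside the remainders: start with r₀ = 361 = a·1 + b·0 (s = 1, t = 0) and r₁ = 166 = a·0 + b·1 (s = 0, t = 1); each new remainder r_{k+1} = r_{k-1} − q_k·r_k inherits s_{k+1} = s_{k-1} − q_k·s_k, t_{k+1} = t_{k-1} − q_k·t_k, so r_k = a·s_k + b·t_k at every step:
  q = 2: r = 29, s = 1 − 2·0 = 1, t = 0 − 2·1 = -2  (check: 361·1 + 166·(-2) = 29)
  q = 5: r = 21, s = 0 − 5·1 = -5, t = 1 − 5·(-2) = 11  (check: 361·(-5) + 166·11 = 21)
  q = 1: r = 8, s = 1 − 1·(-5) = 6, t = -2 − 1·11 = -13  (check: 361·6 + 166·(-13) = 8)
  q = 2: r = 5, s = -5 − 2·6 = -17, t = 11 − 2·(-13) = 37  (check: 361·(-17) + 166·37 = 5)
  q = 1: r = 3, s = 6 − 1·(-17) = 23, t = -13 − 1·37 = -50  (check: 361·23 + 166·(-50) = 3)
  q = 1: r = 2, s = -17 − 1·23 = -40, t = 37 − 1·(-50) = 87  (check: 361·(-40) + 166·87 = 2)
  q = 1: r = 1, s = 23 − 1·(-40) = 63, t = -50 − 1·87 = -137  (check: 361·63 + 166·(-137) = 1)
The row with r = 1 (the gcd) gives the Bezout coefficients s = 63, t = -137.
Result: 361 · (63) + 166 · (-137) = 1.

gcd(361, 166) = 1; s = 63, t = -137 (check: 361·63 + 166·(-137) = 1).


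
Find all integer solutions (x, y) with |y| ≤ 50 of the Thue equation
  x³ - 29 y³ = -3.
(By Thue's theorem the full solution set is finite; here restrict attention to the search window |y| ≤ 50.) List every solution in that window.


The equation is x³ - 29y³ = -3. For fixed y, x³ = 29·y³ − 3, so a solution requires the RHS to be a perfect cube.
Strategy: iterate y from -50 to 50, compute RHS = 29·y³ − 3, and check whether it is a (positive or negative) perfect cube.
Check small values of y:
  y = 0: RHS = -3 is not a perfect cube.
  y = 1: RHS = 26 is not a perfect cube.
  y = -1: RHS = -32 is not a perfect cube.
  y = 2: RHS = 229 is not a perfect cube.
  y = -2: RHS = -235 is not a perfect cube.
  y = 3: RHS = 780 is not a perfect cube.
  y = -3: RHS = -786 is not a perfect cube.
Continuing the search up to |y| = 50 finds no solutions either.
No (x, y) in the scanned range satisfies the equation.

No integer solutions with |y| ≤ 50.


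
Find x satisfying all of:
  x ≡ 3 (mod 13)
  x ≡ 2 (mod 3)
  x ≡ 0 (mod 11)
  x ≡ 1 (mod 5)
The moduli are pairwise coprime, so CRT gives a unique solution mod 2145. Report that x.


Product of moduli M = 13 · 3 · 11 · 5 = 2145.
Merge one congruence at a time:
  Start: x ≡ 3 (mod 13).
  Combine with x ≡ 2 (mod 3); new modulus lcm = 39.
    Write x = 3 + 13·t and substitute into x ≡ 2 (mod 3): 13·t ≡ 2 − 3 = -1 (mod 3).
    Reduce coefficients mod 3: 1·t ≡ 2 (mod 3).
    So t ≡ 2 (mod 3).
    Then x = 3 + 13·2 = 29, valid modulo lcm(13, 3) = 39: x ≡ 29 (mod 39).
  Combine with x ≡ 0 (mod 11); new modulus lcm = 429.
    Write x = 29 + 39·t and substitute into x ≡ 0 (mod 11): 39·t ≡ 0 − 29 = -29 (mod 11).
    Reduce coefficients mod 11: 6·t ≡ 4 (mod 11).
    The inverse of 6 mod 11 is 2 (since 6·2 = 12 = 1·11 + 1), so t ≡ 2·4 = 8 ≡ 8 (mod 11).
    Then x = 29 + 39·8 = 341, valid modulo lcm(39, 11) = 429: x ≡ 341 (mod 429).
  Combine with x ≡ 1 (mod 5); new modulus lcm = 2145.
    Write x = 341 + 429·t and substitute into x ≡ 1 (mod 5): 429·t ≡ 1 − 341 = -340 (mod 5).
    Reduce coefficients mod 5: 4·t ≡ 0 (mod 5).
    The inverse of 4 mod 5 is 4 (since 4·4 = 16 = 3·5 + 1), so t ≡ 4·0 = 0 ≡ 0 (mod 5).
    Then x = 341 + 429·0 = 341, valid modulo lcm(429, 5) = 2145: x ≡ 341 (mod 2145).
Verify against each original: 341 mod 13 = 3, 341 mod 3 = 2, 341 mod 11 = 0, 341 mod 5 = 1.

x ≡ 341 (mod 2145).


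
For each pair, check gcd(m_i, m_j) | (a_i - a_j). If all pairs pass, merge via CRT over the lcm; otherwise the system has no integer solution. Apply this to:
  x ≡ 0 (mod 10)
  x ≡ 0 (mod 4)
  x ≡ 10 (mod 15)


Moduli 10, 4, 15 are not pairwise coprime, so CRT works modulo lcm(m_i) when all pairwise compatibility conditions hold.
Pairwise compatibility: gcd(m_i, m_j) must divide a_i - a_j for every pair.
Merge one congruence at a time:
  Start: x ≡ 0 (mod 10).
  Combine with x ≡ 0 (mod 4): gcd(10, 4) = 2; 0 - 0 = 0, which IS divisible by 2, so compatible.
    Write x = 0 + 10·t and substitute into x ≡ 0 (mod 4): 10·t ≡ 0 − 0 = 0 (mod 4).
    Divide the congruence (and modulus) by g = 2: 5·t ≡ 0 (mod 2).
    Reduce coefficients mod 2: 1·t ≡ 0 (mod 2).
    So t ≡ 0 (mod 2).
    Then x = 0 + 10·0 = 0, valid modulo lcm(10, 4) = 20: x ≡ 0 (mod 20).
  Combine with x ≡ 10 (mod 15): gcd(20, 15) = 5; 10 - 0 = 10, which IS divisible by 5, so compatible.
    Write x = 0 + 20·t and substitute into x ≡ 10 (mod 15): 20·t ≡ 10 − 0 = 10 (mod 15).
    Divide the congruence (and modulus) by g = 5: 4·t ≡ 2 (mod 3).
    Reduce coefficients mod 3: 1·t ≡ 2 (mod 3).
    So t ≡ 2 (mod 3).
    Then x = 0 + 20·2 = 40, valid modulo lcm(20, 15) = 60: x ≡ 40 (mod 60).
Verify: 40 mod 10 = 0, 40 mod 4 = 0, 40 mod 15 = 10.

x ≡ 40 (mod 60).


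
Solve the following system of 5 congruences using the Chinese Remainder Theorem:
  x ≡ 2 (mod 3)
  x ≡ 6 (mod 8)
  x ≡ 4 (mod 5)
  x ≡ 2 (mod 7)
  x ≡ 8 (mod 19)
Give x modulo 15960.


Product of moduli M = 3 · 8 · 5 · 7 · 19 = 15960.
Merge one congruence at a time:
  Start: x ≡ 2 (mod 3).
  Combine with x ≡ 6 (mod 8); new modulus lcm = 24.
    Write x = 2 + 3·t and substitute into x ≡ 6 (mod 8): 3·t ≡ 6 − 2 = 4 (mod 8).
    The inverse of 3 mod 8 is 3 (since 3·3 = 9 = 1·8 + 1), so t ≡ 3·4 = 12 ≡ 4 (mod 8).
    Then x = 2 + 3·4 = 14, valid modulo lcm(3, 8) = 24: x ≡ 14 (mod 24).
  Combine with x ≡ 4 (mod 5); new modulus lcm = 120.
    Write x = 14 + 24·t and substitute into x ≡ 4 (mod 5): 24·t ≡ 4 − 14 = -10 (mod 5).
    Reduce coefficients mod 5: 4·t ≡ 0 (mod 5).
    The inverse of 4 mod 5 is 4 (since 4·4 = 16 = 3·5 + 1), so t ≡ 4·0 = 0 ≡ 0 (mod 5).
    Then x = 14 + 24·0 = 14, valid modulo lcm(24, 5) = 120: x ≡ 14 (mod 120).
  Combine with x ≡ 2 (mod 7); new modulus lcm = 840.
    Write x = 14 + 120·t and substitute into x ≡ 2 (mod 7): 120·t ≡ 2 − 14 = -12 (mod 7).
    Reduce coefficients mod 7: 1·t ≡ 2 (mod 7).
    So t ≡ 2 (mod 7).
    Then x = 14 + 120·2 = 254, valid modulo lcm(120, 7) = 840: x ≡ 254 (mod 840).
  Combine with x ≡ 8 (mod 19); new modulus lcm = 15960.
    Write x = 254 + 840·t and substitute into x ≡ 8 (mod 19): 840·t ≡ 8 − 254 = -246 (mod 19).
    Reduce coefficients mod 19: 4·t ≡ 1 (mod 19).
    The inverse of 4 mod 19 is 5 (since 4·5 = 20 = 1·19 + 1), so t ≡ 5·1 = 5 ≡ 5 (mod 19).
    Then x = 254 + 840·5 = 4454, valid modulo lcm(840, 19) = 15960: x ≡ 4454 (mod 15960).
Verify against each original: 4454 mod 3 = 2, 4454 mod 8 = 6, 4454 mod 5 = 4, 4454 mod 7 = 2, 4454 mod 19 = 8.

x ≡ 4454 (mod 15960).
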